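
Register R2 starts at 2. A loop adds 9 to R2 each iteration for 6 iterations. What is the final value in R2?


Starting value: R2 = 2
  Iter 1: R2 = 2 + 9 = 11
  Iter 2: R2 = 11 + 9 = 20
  Iter 3: R2 = 20 + 9 = 29
  Iter 4: R2 = 29 + 9 = 38
  Iter 5: R2 = 38 + 9 = 47
  Iter 6: R2 = 47 + 9 = 56
Final: R2 = 56

56


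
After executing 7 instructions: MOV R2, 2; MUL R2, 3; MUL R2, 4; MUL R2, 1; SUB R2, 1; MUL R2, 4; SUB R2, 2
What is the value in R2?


Register state trace:
  MOV R2, 2  → R2 = 2
  MUL R2, 3  → R2 = 2 * 3 = 6
  MUL R2, 4  → R2 = 6 * 4 = 24
  MUL R2, 1  → R2 = 24 * 1 = 24
  SUB R2, 1  → R2 = 24 - 1 = 23
  MUL R2, 4  → R2 = 23 * 4 = 92
  SUB R2, 2  → R2 = 92 - 2 = 90
Final: R2 = 90

90


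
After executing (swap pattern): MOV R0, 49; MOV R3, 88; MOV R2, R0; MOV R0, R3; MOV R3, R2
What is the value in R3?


Register state trace (swap pattern):
  MOV R0, 49  → R0 = 49
  MOV R3, 88  → R3 = 88
  MOV R2, R0  → R2 = 49  (save R0)
  MOV R0, R3  → R0 = 88  (R0 gets R3's value)
  MOV R3, R2  → R3 = 49  (R3 gets saved value)
Final: R3 = 49

49


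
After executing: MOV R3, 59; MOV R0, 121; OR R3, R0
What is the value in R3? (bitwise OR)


Register state trace:
  MOV R3, 59  → R3 = 59 (0b00111011)
  MOV R0, 121  → R0 = 121 (0b01111001)
  OR R3, R0   → R3 = 59 OR 121 = 123 (0b01111011)
Final: R3 = 123

123


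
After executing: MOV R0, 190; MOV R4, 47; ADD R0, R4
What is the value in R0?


Register state trace:
  MOV R0, 190  → R0 = 190
  MOV R4, 47  → R4 = 47
  ADD R0, R4  → R0 = 190 + 47 = 237
Final: R0 = 237

237


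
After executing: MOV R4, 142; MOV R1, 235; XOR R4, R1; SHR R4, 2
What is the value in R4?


Register state trace:
  MOV R4, 142  → R4 = 142 (0b10001110)
  MOV R1, 235  → R1 = 235 (0b11101011)
  XOR R4, R1  → R4 = 142 XOR 235 = 101 (0b01100101)
  SHR R4, 2  → R4 = 101 >> 2 = 25
Final: R4 = 25

25


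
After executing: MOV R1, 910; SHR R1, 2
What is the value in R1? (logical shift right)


Register state trace:
  MOV R1, 910  → R1 = 910
  SHR R1, 2  → R1 = 910 >> 2 = 910 // 2^2 = 227
Final: R1 = 227

227


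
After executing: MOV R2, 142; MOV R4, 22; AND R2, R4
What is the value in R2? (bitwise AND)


Register state trace:
  MOV R2, 142  → R2 = 142 (0b10001110)
  MOV R4, 22  → R4 = 22 (0b00010110)
  AND R2, R4  → R2 = 142 AND 22 = 6 (0b00000110)
Final: R2 = 6

6


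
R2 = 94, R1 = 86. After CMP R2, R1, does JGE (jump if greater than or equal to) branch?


Trace:
  R2 = 94, R1 = 86
  CMP R2, R1  → compares 94 vs 86
  JGE checks: is 94 greater than or equal to 86?
  94 > 86, so condition is true
Branch taken: Yes

Yes


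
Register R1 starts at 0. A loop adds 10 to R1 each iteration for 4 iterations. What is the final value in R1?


Starting value: R1 = 0
  Iter 1: R1 = 0 + 10 = 10
  Iter 2: R1 = 10 + 10 = 20
  Iter 3: R1 = 20 + 10 = 30
  Iter 4: R1 = 30 + 10 = 40
Final: R1 = 40

40


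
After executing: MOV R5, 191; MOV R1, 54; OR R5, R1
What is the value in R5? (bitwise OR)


Register state trace:
  MOV R5, 191  → R5 = 191 (0b10111111)
  MOV R1, 54  → R1 = 54 (0b00110110)
  OR R5, R1   → R5 = 191 OR 54 = 191 (0b10111111)
Final: R5 = 191

191


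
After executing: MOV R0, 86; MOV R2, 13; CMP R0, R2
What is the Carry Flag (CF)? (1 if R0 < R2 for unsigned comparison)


Register state trace:
  MOV R0, 86  → R0 = 86
  MOV R2, 13  → R2 = 13
  CMP R0, R2  → unsigned 86 - 13: no borrow
  86 >= 13, so CF = 0
CF = 0

0


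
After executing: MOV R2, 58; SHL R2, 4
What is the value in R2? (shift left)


Register state trace:
  MOV R2, 58  → R2 = 58
  SHL R2, 4  → R2 = 58 << 4 = 58 * 2^4 = 928
Final: R2 = 928

928


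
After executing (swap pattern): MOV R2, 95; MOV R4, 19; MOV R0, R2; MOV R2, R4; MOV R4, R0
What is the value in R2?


Register state trace (swap pattern):
  MOV R2, 95  → R2 = 95
  MOV R4, 19  → R4 = 19
  MOV R0, R2  → R0 = 95  (save R2)
  MOV R2, R4  → R2 = 19  (R2 gets R4's value)
  MOV R4, R0  → R4 = 95  (R4 gets saved value)
Final: R2 = 19

19


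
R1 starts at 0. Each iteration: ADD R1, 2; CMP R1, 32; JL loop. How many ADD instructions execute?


Loop trace (R1 starts at 0, target 32, step 2):
  ADD #1: R1 = 0 + 2 = 2  → 2 < 32, loop
  ADD #2: R1 = 2 + 2 = 4  → 4 < 32, loop
  ADD #3: R1 = 4 + 2 = 6  → 6 < 32, loop
  ADD #4: R1 = 6 + 2 = 8  → 8 < 32, loop
  ADD #5: R1 = 8 + 2 = 10  → 10 < 32, loop
  ADD #6: R1 = 10 + 2 = 12  → 12 < 32, loop
  ADD #7: R1 = 12 + 2 = 14  → 14 < 32, loop
  ADD #8: R1 = 14 + 2 = 16  → 16 < 32, loop
  ADD #9: R1 = 16 + 2 = 18  → 18 < 32, loop
  ADD #10: R1 = 18 + 2 = 20  → 20 < 32, loop
  ADD #11: R1 = 20 + 2 = 22  → 22 < 32, loop
  ADD #12: R1 = 22 + 2 = 24  → 24 < 32, loop
  ADD #13: R1 = 24 + 2 = 26  → 26 < 32, loop
  ADD #14: R1 = 26 + 2 = 28  → 28 < 32, loop
  ADD #15: R1 = 28 + 2 = 30  → 30 < 32, loop
  ADD #16: R1 = 30 + 2 = 32  → 32 >= 32, exit
Total ADD instructions: 16

16


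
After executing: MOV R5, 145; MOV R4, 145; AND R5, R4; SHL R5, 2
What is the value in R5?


Register state trace:
  MOV R5, 145  → R5 = 145 (0b10010001)
  MOV R4, 145  → R4 = 145 (0b10010001)
  AND R5, R4  → R5 = 145 AND 145 = 145 (0b10010001)
  SHL R5, 2  → R5 = 145 << 2 = 580
Final: R5 = 580

580


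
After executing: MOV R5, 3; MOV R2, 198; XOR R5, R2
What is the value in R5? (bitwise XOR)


Register state trace:
  MOV R5, 3  → R5 = 3 (0b00000011)
  MOV R2, 198  → R2 = 198 (0b11000110)
  XOR R5, R2  → R5 = 3 XOR 198 = 197 (0b11000101)
Final: R5 = 197

197


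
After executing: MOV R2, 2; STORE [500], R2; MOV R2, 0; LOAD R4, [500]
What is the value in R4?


Register and memory trace:
  MOV R2, 2  → R2 = 2
  STORE [500], R2  → mem[500] = 2
  MOV R2, 0  → R2 = 0
  LOAD R4, [500]  → R4 = mem[500] = 2
Final: R4 = 2

2


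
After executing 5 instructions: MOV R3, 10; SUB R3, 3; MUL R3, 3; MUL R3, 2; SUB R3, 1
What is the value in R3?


Register state trace:
  MOV R3, 10  → R3 = 10
  SUB R3, 3  → R3 = 10 - 3 = 7
  MUL R3, 3  → R3 = 7 * 3 = 21
  MUL R3, 2  → R3 = 21 * 2 = 42
  SUB R3, 1  → R3 = 42 - 1 = 41
Final: R3 = 41

41


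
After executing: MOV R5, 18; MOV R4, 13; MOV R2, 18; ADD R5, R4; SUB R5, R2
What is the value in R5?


Register state trace:
  MOV R5, 18  → R5 = 18
  MOV R4, 13  → R4 = 13
  MOV R2, 18  → R2 = 18
  ADD R5, R4  → R5 = 18 + 13 = 31
  SUB R5, R2  → R5 = 31 - 18 = 13
Final: R5 = 13

13


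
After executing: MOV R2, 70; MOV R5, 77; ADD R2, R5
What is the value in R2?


Register state trace:
  MOV R2, 70  → R2 = 70
  MOV R5, 77  → R5 = 77
  ADD R2, R5  → R2 = 70 + 77 = 147
Final: R2 = 147

147


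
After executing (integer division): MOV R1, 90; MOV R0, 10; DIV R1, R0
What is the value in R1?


Register state trace:
  MOV R1, 90  → R1 = 90
  MOV R0, 10  → R0 = 10
  DIV R1, R0  → R1 = 90 // 10 = 9
Final: R1 = 9

9


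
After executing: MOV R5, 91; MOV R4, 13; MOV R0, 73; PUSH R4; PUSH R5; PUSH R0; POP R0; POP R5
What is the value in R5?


Stack trace (top is rightmost):
  MOV R5, 91  → R5 = 91
  MOV R4, 13  → R4 = 13
  MOV R0, 73  → R0 = 73
  PUSH R4  → stack: [13]
  PUSH R5  → stack: [13, 91]
  PUSH R0  → stack: [13, 91, 73]
  POP R0  → R0 = 73, stack: [13, 91]
  POP R5  → R5 = 91, stack: [13]
Final: R5 = 91

91


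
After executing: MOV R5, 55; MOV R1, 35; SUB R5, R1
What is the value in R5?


Register state trace:
  MOV R5, 55  → R5 = 55
  MOV R1, 35  → R1 = 35
  SUB R5, R1  → R5 = 55 - 35 = 20
Final: R5 = 20

20


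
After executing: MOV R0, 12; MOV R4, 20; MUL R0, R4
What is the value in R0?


Register state trace:
  MOV R0, 12  → R0 = 12
  MOV R4, 20  → R4 = 20
  MUL R0, R4  → R0 = 12 * 20 = 240
Final: R0 = 240

240


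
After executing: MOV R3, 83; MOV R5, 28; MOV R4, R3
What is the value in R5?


Register state trace:
  MOV R3, 83  → R3 = 83
  MOV R5, 28  → R5 = 28
  MOV R4, R3  → R4 = 83
Final: R5 = 28

28


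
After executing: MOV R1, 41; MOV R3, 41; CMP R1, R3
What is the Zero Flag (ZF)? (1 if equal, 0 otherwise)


Register state trace:
  MOV R1, 41  → R1 = 41
  MOV R3, 41  → R3 = 41
  CMP R1, R3  → computes 41 - 41 = 0
  Result is zero, so values are equal
ZF = 1

1


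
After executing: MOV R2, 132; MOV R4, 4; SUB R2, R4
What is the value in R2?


Register state trace:
  MOV R2, 132  → R2 = 132
  MOV R4, 4  → R4 = 4
  SUB R2, R4  → R2 = 132 - 4 = 128
Final: R2 = 128

128


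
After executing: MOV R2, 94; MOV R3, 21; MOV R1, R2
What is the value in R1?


Register state trace:
  MOV R2, 94  → R2 = 94
  MOV R3, 21  → R3 = 21
  MOV R1, R2  → R1 = 94
Final: R1 = 94

94


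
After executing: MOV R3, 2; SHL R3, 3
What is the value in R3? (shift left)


Register state trace:
  MOV R3, 2  → R3 = 2
  SHL R3, 3  → R3 = 2 << 3 = 2 * 2^3 = 16
Final: R3 = 16

16


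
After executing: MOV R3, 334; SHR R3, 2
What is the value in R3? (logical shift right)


Register state trace:
  MOV R3, 334  → R3 = 334
  SHR R3, 2  → R3 = 334 >> 2 = 334 // 2^2 = 83
Final: R3 = 83

83


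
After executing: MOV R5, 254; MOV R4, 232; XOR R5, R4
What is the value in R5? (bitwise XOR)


Register state trace:
  MOV R5, 254  → R5 = 254 (0b11111110)
  MOV R4, 232  → R4 = 232 (0b11101000)
  XOR R5, R4  → R5 = 254 XOR 232 = 22 (0b00010110)
Final: R5 = 22

22


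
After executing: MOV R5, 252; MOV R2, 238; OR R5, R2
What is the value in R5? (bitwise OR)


Register state trace:
  MOV R5, 252  → R5 = 252 (0b11111100)
  MOV R2, 238  → R2 = 238 (0b11101110)
  OR R5, R2   → R5 = 252 OR 238 = 254 (0b11111110)
Final: R5 = 254

254


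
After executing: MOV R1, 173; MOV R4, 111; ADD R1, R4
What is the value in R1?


Register state trace:
  MOV R1, 173  → R1 = 173
  MOV R4, 111  → R4 = 111
  ADD R1, R4  → R1 = 173 + 111 = 284
Final: R1 = 284

284


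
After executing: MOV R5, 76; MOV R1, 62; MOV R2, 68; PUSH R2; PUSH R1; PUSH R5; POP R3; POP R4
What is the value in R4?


Stack trace (top is rightmost):
  MOV R5, 76  → R5 = 76
  MOV R1, 62  → R1 = 62
  MOV R2, 68  → R2 = 68
  PUSH R2  → stack: [68]
  PUSH R1  → stack: [68, 62]
  PUSH R5  → stack: [68, 62, 76]
  POP R3  → R3 = 76, stack: [68, 62]
  POP R4  → R4 = 62, stack: [68]
Final: R4 = 62

62


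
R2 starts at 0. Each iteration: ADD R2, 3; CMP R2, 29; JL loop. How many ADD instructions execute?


Loop trace (R2 starts at 0, target 29, step 3):
  ADD #1: R2 = 0 + 3 = 3  → 3 < 29, loop
  ADD #2: R2 = 3 + 3 = 6  → 6 < 29, loop
  ADD #3: R2 = 6 + 3 = 9  → 9 < 29, loop
  ADD #4: R2 = 9 + 3 = 12  → 12 < 29, loop
  ADD #5: R2 = 12 + 3 = 15  → 15 < 29, loop
  ADD #6: R2 = 15 + 3 = 18  → 18 < 29, loop
  ADD #7: R2 = 18 + 3 = 21  → 21 < 29, loop
  ADD #8: R2 = 21 + 3 = 24  → 24 < 29, loop
  ADD #9: R2 = 24 + 3 = 27  → 27 < 29, loop
  ADD #10: R2 = 27 + 3 = 30  → 30 >= 29, exit
Total ADD instructions: 10

10


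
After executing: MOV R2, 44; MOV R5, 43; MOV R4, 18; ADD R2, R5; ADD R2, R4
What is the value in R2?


Register state trace:
  MOV R2, 44  → R2 = 44
  MOV R5, 43  → R5 = 43
  MOV R4, 18  → R4 = 18
  ADD R2, R5  → R2 = 44 + 43 = 87
  ADD R2, R4  → R2 = 87 + 18 = 105
Final: R2 = 105

105


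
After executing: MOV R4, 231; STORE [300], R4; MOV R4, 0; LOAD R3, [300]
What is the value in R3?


Register and memory trace:
  MOV R4, 231  → R4 = 231
  STORE [300], R4  → mem[300] = 231
  MOV R4, 0  → R4 = 0
  LOAD R3, [300]  → R3 = mem[300] = 231
Final: R3 = 231

231


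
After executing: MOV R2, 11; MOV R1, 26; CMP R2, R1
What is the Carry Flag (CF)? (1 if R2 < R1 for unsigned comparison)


Register state trace:
  MOV R2, 11  → R2 = 11
  MOV R1, 26  → R1 = 26
  CMP R2, R1  → unsigned 11 - 26: borrow occurs
  11 < 26, so CF = 1
CF = 1

1


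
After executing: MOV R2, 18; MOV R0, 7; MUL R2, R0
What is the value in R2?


Register state trace:
  MOV R2, 18  → R2 = 18
  MOV R0, 7  → R0 = 7
  MUL R2, R0  → R2 = 18 * 7 = 126
Final: R2 = 126

126


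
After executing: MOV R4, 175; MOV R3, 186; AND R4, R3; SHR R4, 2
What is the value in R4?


Register state trace:
  MOV R4, 175  → R4 = 175 (0b10101111)
  MOV R3, 186  → R3 = 186 (0b10111010)
  AND R4, R3  → R4 = 175 AND 186 = 170 (0b10101010)
  SHR R4, 2  → R4 = 170 >> 2 = 42
Final: R4 = 42

42


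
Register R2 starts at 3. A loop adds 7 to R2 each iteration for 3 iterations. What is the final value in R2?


Starting value: R2 = 3
  Iter 1: R2 = 3 + 7 = 10
  Iter 2: R2 = 10 + 7 = 17
  Iter 3: R2 = 17 + 7 = 24
Final: R2 = 24

24


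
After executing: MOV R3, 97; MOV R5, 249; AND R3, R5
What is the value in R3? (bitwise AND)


Register state trace:
  MOV R3, 97  → R3 = 97 (0b01100001)
  MOV R5, 249  → R5 = 249 (0b11111001)
  AND R3, R5  → R3 = 97 AND 249 = 97 (0b01100001)
Final: R3 = 97

97


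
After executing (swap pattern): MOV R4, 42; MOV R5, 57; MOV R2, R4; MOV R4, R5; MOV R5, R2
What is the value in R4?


Register state trace (swap pattern):
  MOV R4, 42  → R4 = 42
  MOV R5, 57  → R5 = 57
  MOV R2, R4  → R2 = 42  (save R4)
  MOV R4, R5  → R4 = 57  (R4 gets R5's value)
  MOV R5, R2  → R5 = 42  (R5 gets saved value)
Final: R4 = 57

57


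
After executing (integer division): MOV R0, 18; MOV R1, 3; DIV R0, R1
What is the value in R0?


Register state trace:
  MOV R0, 18  → R0 = 18
  MOV R1, 3  → R1 = 3
  DIV R0, R1  → R0 = 18 // 3 = 6
Final: R0 = 6

6


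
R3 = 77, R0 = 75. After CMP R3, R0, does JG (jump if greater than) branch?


Trace:
  R3 = 77, R0 = 75
  CMP R3, R0  → compares 77 vs 75
  JG checks: is 77 greater than 75?
  77 > 75, so condition is true
Branch taken: Yes

Yes


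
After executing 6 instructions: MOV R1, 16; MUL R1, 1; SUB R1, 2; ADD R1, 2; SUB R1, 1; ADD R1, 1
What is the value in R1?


Register state trace:
  MOV R1, 16  → R1 = 16
  MUL R1, 1  → R1 = 16 * 1 = 16
  SUB R1, 2  → R1 = 16 - 2 = 14
  ADD R1, 2  → R1 = 14 + 2 = 16
  SUB R1, 1  → R1 = 16 - 1 = 15
  ADD R1, 1  → R1 = 15 + 1 = 16
Final: R1 = 16

16


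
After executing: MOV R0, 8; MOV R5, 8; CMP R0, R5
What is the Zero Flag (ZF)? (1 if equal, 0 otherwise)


Register state trace:
  MOV R0, 8  → R0 = 8
  MOV R5, 8  → R5 = 8
  CMP R0, R5  → computes 8 - 8 = 0
  Result is zero, so values are equal
ZF = 1

1


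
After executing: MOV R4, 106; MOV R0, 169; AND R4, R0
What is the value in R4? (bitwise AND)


Register state trace:
  MOV R4, 106  → R4 = 106 (0b01101010)
  MOV R0, 169  → R0 = 169 (0b10101001)
  AND R4, R0  → R4 = 106 AND 169 = 40 (0b00101000)
Final: R4 = 40

40


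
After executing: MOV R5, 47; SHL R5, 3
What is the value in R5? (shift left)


Register state trace:
  MOV R5, 47  → R5 = 47
  SHL R5, 3  → R5 = 47 << 3 = 47 * 2^3 = 376
Final: R5 = 376

376


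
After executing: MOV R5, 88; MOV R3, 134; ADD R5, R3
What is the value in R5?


Register state trace:
  MOV R5, 88  → R5 = 88
  MOV R3, 134  → R3 = 134
  ADD R5, R3  → R5 = 88 + 134 = 222
Final: R5 = 222

222


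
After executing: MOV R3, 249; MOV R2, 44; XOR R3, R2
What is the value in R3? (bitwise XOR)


Register state trace:
  MOV R3, 249  → R3 = 249 (0b11111001)
  MOV R2, 44  → R2 = 44 (0b00101100)
  XOR R3, R2  → R3 = 249 XOR 44 = 213 (0b11010101)
Final: R3 = 213

213


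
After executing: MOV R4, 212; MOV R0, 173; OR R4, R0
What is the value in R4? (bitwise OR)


Register state trace:
  MOV R4, 212  → R4 = 212 (0b11010100)
  MOV R0, 173  → R0 = 173 (0b10101101)
  OR R4, R0   → R4 = 212 OR 173 = 253 (0b11111101)
Final: R4 = 253

253


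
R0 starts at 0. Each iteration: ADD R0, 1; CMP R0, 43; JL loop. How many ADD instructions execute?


Loop trace (R0 starts at 0, target 43, step 1):
  ADD #1: R0 = 0 + 1 = 1  → 1 < 43, loop
  ADD #2: R0 = 1 + 1 = 2  → 2 < 43, loop
  ADD #3: R0 = 2 + 1 = 3  → 3 < 43, loop
  ADD #4: R0 = 3 + 1 = 4  → 4 < 43, loop
  ADD #5: R0 = 4 + 1 = 5  → 5 < 43, loop
  ADD #6: R0 = 5 + 1 = 6  → 6 < 43, loop
  ADD #7: R0 = 6 + 1 = 7  → 7 < 43, loop
  ADD #8: R0 = 7 + 1 = 8  → 8 < 43, loop
  ADD #9: R0 = 8 + 1 = 9  → 9 < 43, loop
  ADD #10: R0 = 9 + 1 = 10  → 10 < 43, loop
  ADD #11: R0 = 10 + 1 = 11  → 11 < 43, loop
  ADD #12: R0 = 11 + 1 = 12  → 12 < 43, loop
  ADD #13: R0 = 12 + 1 = 13  → 13 < 43, loop
  ADD #14: R0 = 13 + 1 = 14  → 14 < 43, loop
  ADD #15: R0 = 14 + 1 = 15  → 15 < 43, loop
  ADD #16: R0 = 15 + 1 = 16  → 16 < 43, loop
  ADD #17: R0 = 16 + 1 = 17  → 17 < 43, loop
  ADD #18: R0 = 17 + 1 = 18  → 18 < 43, loop
  ADD #19: R0 = 18 + 1 = 19  → 19 < 43, loop
  ADD #20: R0 = 19 + 1 = 20  → 20 < 43, loop
  ADD #21: R0 = 20 + 1 = 21  → 21 < 43, loop
  ADD #22: R0 = 21 + 1 = 22  → 22 < 43, loop
  ADD #23: R0 = 22 + 1 = 23  → 23 < 43, loop
  ADD #24: R0 = 23 + 1 = 24  → 24 < 43, loop
  ADD #25: R0 = 24 + 1 = 25  → 25 < 43, loop
  ADD #26: R0 = 25 + 1 = 26  → 26 < 43, loop
  ADD #27: R0 = 26 + 1 = 27  → 27 < 43, loop
  ADD #28: R0 = 27 + 1 = 28  → 28 < 43, loop
  ADD #29: R0 = 28 + 1 = 29  → 29 < 43, loop
  ADD #30: R0 = 29 + 1 = 30  → 30 < 43, loop
  ADD #31: R0 = 30 + 1 = 31  → 31 < 43, loop
  ADD #32: R0 = 31 + 1 = 32  → 32 < 43, loop
  ADD #33: R0 = 32 + 1 = 33  → 33 < 43, loop
  ADD #34: R0 = 33 + 1 = 34  → 34 < 43, loop
  ADD #35: R0 = 34 + 1 = 35  → 35 < 43, loop
  ADD #36: R0 = 35 + 1 = 36  → 36 < 43, loop
  ADD #37: R0 = 36 + 1 = 37  → 37 < 43, loop
  ADD #38: R0 = 37 + 1 = 38  → 38 < 43, loop
  ADD #39: R0 = 38 + 1 = 39  → 39 < 43, loop
  ADD #40: R0 = 39 + 1 = 40  → 40 < 43, loop
  ADD #41: R0 = 40 + 1 = 41  → 41 < 43, loop
  ADD #42: R0 = 41 + 1 = 42  → 42 < 43, loop
  ADD #43: R0 = 42 + 1 = 43  → 43 >= 43, exit
Total ADD instructions: 43

43


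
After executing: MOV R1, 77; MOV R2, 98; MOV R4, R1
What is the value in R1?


Register state trace:
  MOV R1, 77  → R1 = 77
  MOV R2, 98  → R2 = 98
  MOV R4, R1  → R4 = 77
Final: R1 = 77

77


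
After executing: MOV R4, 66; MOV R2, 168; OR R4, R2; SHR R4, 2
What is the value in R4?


Register state trace:
  MOV R4, 66  → R4 = 66 (0b01000010)
  MOV R2, 168  → R2 = 168 (0b10101000)
  OR R4, R2  → R4 = 66 OR 168 = 234 (0b11101010)
  SHR R4, 2  → R4 = 234 >> 2 = 58
Final: R4 = 58

58


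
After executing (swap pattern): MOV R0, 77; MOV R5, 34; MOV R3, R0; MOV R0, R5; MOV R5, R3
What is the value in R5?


Register state trace (swap pattern):
  MOV R0, 77  → R0 = 77
  MOV R5, 34  → R5 = 34
  MOV R3, R0  → R3 = 77  (save R0)
  MOV R0, R5  → R0 = 34  (R0 gets R5's value)
  MOV R5, R3  → R5 = 77  (R5 gets saved value)
Final: R5 = 77

77


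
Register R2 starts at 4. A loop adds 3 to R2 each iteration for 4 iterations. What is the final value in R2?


Starting value: R2 = 4
  Iter 1: R2 = 4 + 3 = 7
  Iter 2: R2 = 7 + 3 = 10
  Iter 3: R2 = 10 + 3 = 13
  Iter 4: R2 = 13 + 3 = 16
Final: R2 = 16

16


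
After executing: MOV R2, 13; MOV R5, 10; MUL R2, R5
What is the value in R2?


Register state trace:
  MOV R2, 13  → R2 = 13
  MOV R5, 10  → R5 = 10
  MUL R2, R5  → R2 = 13 * 10 = 130
Final: R2 = 130

130


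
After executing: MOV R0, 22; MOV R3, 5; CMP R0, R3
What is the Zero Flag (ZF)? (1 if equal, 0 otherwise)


Register state trace:
  MOV R0, 22  → R0 = 22
  MOV R3, 5  → R3 = 5
  CMP R0, R3  → computes 22 - 5 = 17
  Result is nonzero, so values are not equal
ZF = 0

0


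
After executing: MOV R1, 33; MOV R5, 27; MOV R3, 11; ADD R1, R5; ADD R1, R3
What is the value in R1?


Register state trace:
  MOV R1, 33  → R1 = 33
  MOV R5, 27  → R5 = 27
  MOV R3, 11  → R3 = 11
  ADD R1, R5  → R1 = 33 + 27 = 60
  ADD R1, R3  → R1 = 60 + 11 = 71
Final: R1 = 71

71


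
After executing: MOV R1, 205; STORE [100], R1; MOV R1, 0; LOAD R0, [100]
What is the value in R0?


Register and memory trace:
  MOV R1, 205  → R1 = 205
  STORE [100], R1  → mem[100] = 205
  MOV R1, 0  → R1 = 0
  LOAD R0, [100]  → R0 = mem[100] = 205
Final: R0 = 205

205


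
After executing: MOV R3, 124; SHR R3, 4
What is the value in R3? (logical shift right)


Register state trace:
  MOV R3, 124  → R3 = 124
  SHR R3, 4  → R3 = 124 >> 4 = 124 // 2^4 = 7
Final: R3 = 7

7


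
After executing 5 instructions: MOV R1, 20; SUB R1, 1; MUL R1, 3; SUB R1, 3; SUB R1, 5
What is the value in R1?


Register state trace:
  MOV R1, 20  → R1 = 20
  SUB R1, 1  → R1 = 20 - 1 = 19
  MUL R1, 3  → R1 = 19 * 3 = 57
  SUB R1, 3  → R1 = 57 - 3 = 54
  SUB R1, 5  → R1 = 54 - 5 = 49
Final: R1 = 49

49


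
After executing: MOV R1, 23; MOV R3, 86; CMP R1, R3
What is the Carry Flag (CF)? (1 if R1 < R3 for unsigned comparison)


Register state trace:
  MOV R1, 23  → R1 = 23
  MOV R3, 86  → R3 = 86
  CMP R1, R3  → unsigned 23 - 86: borrow occurs
  23 < 86, so CF = 1
CF = 1

1


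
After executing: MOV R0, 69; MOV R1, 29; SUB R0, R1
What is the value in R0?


Register state trace:
  MOV R0, 69  → R0 = 69
  MOV R1, 29  → R1 = 29
  SUB R0, R1  → R0 = 69 - 29 = 40
Final: R0 = 40

40


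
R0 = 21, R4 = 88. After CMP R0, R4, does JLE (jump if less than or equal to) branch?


Trace:
  R0 = 21, R4 = 88
  CMP R0, R4  → compares 21 vs 88
  JLE checks: is 21 less than or equal to 88?
  21 < 88, so condition is true
Branch taken: Yes

Yes


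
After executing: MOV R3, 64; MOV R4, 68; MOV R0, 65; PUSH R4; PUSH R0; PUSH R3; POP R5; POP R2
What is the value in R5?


Stack trace (top is rightmost):
  MOV R3, 64  → R3 = 64
  MOV R4, 68  → R4 = 68
  MOV R0, 65  → R0 = 65
  PUSH R4  → stack: [68]
  PUSH R0  → stack: [68, 65]
  PUSH R3  → stack: [68, 65, 64]
  POP R5  → R5 = 64, stack: [68, 65]
  POP R2  → R2 = 65, stack: [68]
Final: R5 = 64

64


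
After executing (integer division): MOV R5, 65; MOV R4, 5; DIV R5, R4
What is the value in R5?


Register state trace:
  MOV R5, 65  → R5 = 65
  MOV R4, 5  → R4 = 5
  DIV R5, R4  → R5 = 65 // 5 = 13
Final: R5 = 13

13


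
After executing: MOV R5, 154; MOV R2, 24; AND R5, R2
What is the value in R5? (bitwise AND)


Register state trace:
  MOV R5, 154  → R5 = 154 (0b10011010)
  MOV R2, 24  → R2 = 24 (0b00011000)
  AND R5, R2  → R5 = 154 AND 24 = 24 (0b00011000)
Final: R5 = 24

24


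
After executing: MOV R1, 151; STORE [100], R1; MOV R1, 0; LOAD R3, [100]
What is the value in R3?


Register and memory trace:
  MOV R1, 151  → R1 = 151
  STORE [100], R1  → mem[100] = 151
  MOV R1, 0  → R1 = 0
  LOAD R3, [100]  → R3 = mem[100] = 151
Final: R3 = 151

151


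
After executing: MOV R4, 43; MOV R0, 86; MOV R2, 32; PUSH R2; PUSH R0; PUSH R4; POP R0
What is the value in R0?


Stack trace (top is rightmost):
  MOV R4, 43  → R4 = 43
  MOV R0, 86  → R0 = 86
  MOV R2, 32  → R2 = 32
  PUSH R2  → stack: [32]
  PUSH R0  → stack: [32, 86]
  PUSH R4  → stack: [32, 86, 43]
  POP R0  → R0 = 43, stack: [32, 86]
Final: R0 = 43

43


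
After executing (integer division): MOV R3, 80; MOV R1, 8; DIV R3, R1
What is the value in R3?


Register state trace:
  MOV R3, 80  → R3 = 80
  MOV R1, 8  → R1 = 8
  DIV R3, R1  → R3 = 80 // 8 = 10
Final: R3 = 10

10


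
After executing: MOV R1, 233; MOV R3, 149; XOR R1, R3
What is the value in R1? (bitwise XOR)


Register state trace:
  MOV R1, 233  → R1 = 233 (0b11101001)
  MOV R3, 149  → R3 = 149 (0b10010101)
  XOR R1, R3  → R1 = 233 XOR 149 = 124 (0b01111100)
Final: R1 = 124

124


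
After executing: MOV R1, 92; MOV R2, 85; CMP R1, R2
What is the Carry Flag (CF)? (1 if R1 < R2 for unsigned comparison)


Register state trace:
  MOV R1, 92  → R1 = 92
  MOV R2, 85  → R2 = 85
  CMP R1, R2  → unsigned 92 - 85: no borrow
  92 >= 85, so CF = 0
CF = 0

0


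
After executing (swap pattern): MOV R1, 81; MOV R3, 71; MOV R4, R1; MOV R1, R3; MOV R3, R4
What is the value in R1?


Register state trace (swap pattern):
  MOV R1, 81  → R1 = 81
  MOV R3, 71  → R3 = 71
  MOV R4, R1  → R4 = 81  (save R1)
  MOV R1, R3  → R1 = 71  (R1 gets R3's value)
  MOV R3, R4  → R3 = 81  (R3 gets saved value)
Final: R1 = 71

71


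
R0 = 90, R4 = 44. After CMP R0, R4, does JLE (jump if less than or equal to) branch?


Trace:
  R0 = 90, R4 = 44
  CMP R0, R4  → compares 90 vs 44
  JLE checks: is 90 less than or equal to 44?
  90 > 44, so condition is false
Branch taken: No

No


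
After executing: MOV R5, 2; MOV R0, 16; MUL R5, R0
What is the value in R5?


Register state trace:
  MOV R5, 2  → R5 = 2
  MOV R0, 16  → R0 = 16
  MUL R5, R0  → R5 = 2 * 16 = 32
Final: R5 = 32

32


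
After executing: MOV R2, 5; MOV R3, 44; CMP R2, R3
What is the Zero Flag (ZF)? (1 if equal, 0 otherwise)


Register state trace:
  MOV R2, 5  → R2 = 5
  MOV R3, 44  → R3 = 44
  CMP R2, R3  → computes 5 - 44 = -39
  Result is nonzero, so values are not equal
ZF = 0

0


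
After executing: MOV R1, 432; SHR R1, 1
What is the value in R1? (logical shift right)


Register state trace:
  MOV R1, 432  → R1 = 432
  SHR R1, 1  → R1 = 432 >> 1 = 432 // 2^1 = 216
Final: R1 = 216

216


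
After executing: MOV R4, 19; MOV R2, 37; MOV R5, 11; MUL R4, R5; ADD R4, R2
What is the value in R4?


Register state trace:
  MOV R4, 19  → R4 = 19
  MOV R2, 37  → R2 = 37
  MOV R5, 11  → R5 = 11
  MUL R4, R5  → R4 = 19 * 11 = 209
  ADD R4, R2  → R4 = 209 + 37 = 246
Final: R4 = 246

246


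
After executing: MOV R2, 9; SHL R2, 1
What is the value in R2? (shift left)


Register state trace:
  MOV R2, 9  → R2 = 9
  SHL R2, 1  → R2 = 9 << 1 = 9 * 2^1 = 18
Final: R2 = 18

18


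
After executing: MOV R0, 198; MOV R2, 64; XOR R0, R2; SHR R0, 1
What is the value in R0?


Register state trace:
  MOV R0, 198  → R0 = 198 (0b11000110)
  MOV R2, 64  → R2 = 64 (0b01000000)
  XOR R0, R2  → R0 = 198 XOR 64 = 134 (0b10000110)
  SHR R0, 1  → R0 = 134 >> 1 = 67
Final: R0 = 67

67


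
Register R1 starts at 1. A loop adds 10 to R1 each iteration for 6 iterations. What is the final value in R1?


Starting value: R1 = 1
  Iter 1: R1 = 1 + 10 = 11
  Iter 2: R1 = 11 + 10 = 21
  Iter 3: R1 = 21 + 10 = 31
  Iter 4: R1 = 31 + 10 = 41
  Iter 5: R1 = 41 + 10 = 51
  Iter 6: R1 = 51 + 10 = 61
Final: R1 = 61

61


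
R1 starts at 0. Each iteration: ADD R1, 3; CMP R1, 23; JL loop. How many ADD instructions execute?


Loop trace (R1 starts at 0, target 23, step 3):
  ADD #1: R1 = 0 + 3 = 3  → 3 < 23, loop
  ADD #2: R1 = 3 + 3 = 6  → 6 < 23, loop
  ADD #3: R1 = 6 + 3 = 9  → 9 < 23, loop
  ADD #4: R1 = 9 + 3 = 12  → 12 < 23, loop
  ADD #5: R1 = 12 + 3 = 15  → 15 < 23, loop
  ADD #6: R1 = 15 + 3 = 18  → 18 < 23, loop
  ADD #7: R1 = 18 + 3 = 21  → 21 < 23, loop
  ADD #8: R1 = 21 + 3 = 24  → 24 >= 23, exit
Total ADD instructions: 8

8


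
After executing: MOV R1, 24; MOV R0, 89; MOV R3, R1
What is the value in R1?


Register state trace:
  MOV R1, 24  → R1 = 24
  MOV R0, 89  → R0 = 89
  MOV R3, R1  → R3 = 24
Final: R1 = 24

24


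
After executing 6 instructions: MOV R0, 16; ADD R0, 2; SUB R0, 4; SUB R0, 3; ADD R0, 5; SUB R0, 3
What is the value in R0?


Register state trace:
  MOV R0, 16  → R0 = 16
  ADD R0, 2  → R0 = 16 + 2 = 18
  SUB R0, 4  → R0 = 18 - 4 = 14
  SUB R0, 3  → R0 = 14 - 3 = 11
  ADD R0, 5  → R0 = 11 + 5 = 16
  SUB R0, 3  → R0 = 16 - 3 = 13
Final: R0 = 13

13


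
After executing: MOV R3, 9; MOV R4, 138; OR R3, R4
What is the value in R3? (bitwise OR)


Register state trace:
  MOV R3, 9  → R3 = 9 (0b00001001)
  MOV R4, 138  → R4 = 138 (0b10001010)
  OR R3, R4   → R3 = 9 OR 138 = 139 (0b10001011)
Final: R3 = 139

139


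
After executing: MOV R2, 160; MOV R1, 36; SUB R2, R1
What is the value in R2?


Register state trace:
  MOV R2, 160  → R2 = 160
  MOV R1, 36  → R1 = 36
  SUB R2, R1  → R2 = 160 - 36 = 124
Final: R2 = 124

124


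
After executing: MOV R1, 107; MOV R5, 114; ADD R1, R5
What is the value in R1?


Register state trace:
  MOV R1, 107  → R1 = 107
  MOV R5, 114  → R5 = 114
  ADD R1, R5  → R1 = 107 + 114 = 221
Final: R1 = 221

221


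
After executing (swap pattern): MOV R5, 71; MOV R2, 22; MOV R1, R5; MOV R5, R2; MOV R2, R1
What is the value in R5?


Register state trace (swap pattern):
  MOV R5, 71  → R5 = 71
  MOV R2, 22  → R2 = 22
  MOV R1, R5  → R1 = 71  (save R5)
  MOV R5, R2  → R5 = 22  (R5 gets R2's value)
  MOV R2, R1  → R2 = 71  (R2 gets saved value)
Final: R5 = 22

22


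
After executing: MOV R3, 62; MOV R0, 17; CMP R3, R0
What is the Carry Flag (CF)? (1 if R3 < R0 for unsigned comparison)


Register state trace:
  MOV R3, 62  → R3 = 62
  MOV R0, 17  → R0 = 17
  CMP R3, R0  → unsigned 62 - 17: no borrow
  62 >= 17, so CF = 0
CF = 0

0


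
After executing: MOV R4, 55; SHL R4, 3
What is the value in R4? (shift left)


Register state trace:
  MOV R4, 55  → R4 = 55
  SHL R4, 3  → R4 = 55 << 3 = 55 * 2^3 = 440
Final: R4 = 440

440


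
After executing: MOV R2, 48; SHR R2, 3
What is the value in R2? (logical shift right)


Register state trace:
  MOV R2, 48  → R2 = 48
  SHR R2, 3  → R2 = 48 >> 3 = 48 // 2^3 = 6
Final: R2 = 6

6


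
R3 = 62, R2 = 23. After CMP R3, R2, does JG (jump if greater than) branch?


Trace:
  R3 = 62, R2 = 23
  CMP R3, R2  → compares 62 vs 23
  JG checks: is 62 greater than 23?
  62 > 23, so condition is true
Branch taken: Yes

Yes


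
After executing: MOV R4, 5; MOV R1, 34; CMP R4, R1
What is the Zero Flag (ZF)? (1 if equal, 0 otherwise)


Register state trace:
  MOV R4, 5  → R4 = 5
  MOV R1, 34  → R1 = 34
  CMP R4, R1  → computes 5 - 34 = -29
  Result is nonzero, so values are not equal
ZF = 0

0


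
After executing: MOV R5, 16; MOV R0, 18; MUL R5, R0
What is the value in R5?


Register state trace:
  MOV R5, 16  → R5 = 16
  MOV R0, 18  → R0 = 18
  MUL R5, R0  → R5 = 16 * 18 = 288
Final: R5 = 288

288


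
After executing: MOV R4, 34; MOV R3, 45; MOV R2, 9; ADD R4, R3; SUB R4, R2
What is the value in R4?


Register state trace:
  MOV R4, 34  → R4 = 34
  MOV R3, 45  → R3 = 45
  MOV R2, 9  → R2 = 9
  ADD R4, R3  → R4 = 34 + 45 = 79
  SUB R4, R2  → R4 = 79 - 9 = 70
Final: R4 = 70

70


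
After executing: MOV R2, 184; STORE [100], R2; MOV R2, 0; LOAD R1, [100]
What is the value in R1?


Register and memory trace:
  MOV R2, 184  → R2 = 184
  STORE [100], R2  → mem[100] = 184
  MOV R2, 0  → R2 = 0
  LOAD R1, [100]  → R1 = mem[100] = 184
Final: R1 = 184

184


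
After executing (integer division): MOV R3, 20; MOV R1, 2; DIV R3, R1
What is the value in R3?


Register state trace:
  MOV R3, 20  → R3 = 20
  MOV R1, 2  → R1 = 2
  DIV R3, R1  → R3 = 20 // 2 = 10
Final: R3 = 10

10


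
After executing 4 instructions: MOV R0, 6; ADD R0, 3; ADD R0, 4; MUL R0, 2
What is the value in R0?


Register state trace:
  MOV R0, 6  → R0 = 6
  ADD R0, 3  → R0 = 6 + 3 = 9
  ADD R0, 4  → R0 = 9 + 4 = 13
  MUL R0, 2  → R0 = 13 * 2 = 26
Final: R0 = 26

26


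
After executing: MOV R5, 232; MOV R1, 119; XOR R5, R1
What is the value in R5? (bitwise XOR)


Register state trace:
  MOV R5, 232  → R5 = 232 (0b11101000)
  MOV R1, 119  → R1 = 119 (0b01110111)
  XOR R5, R1  → R5 = 232 XOR 119 = 159 (0b10011111)
Final: R5 = 159

159


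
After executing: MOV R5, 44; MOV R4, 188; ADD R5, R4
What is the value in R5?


Register state trace:
  MOV R5, 44  → R5 = 44
  MOV R4, 188  → R4 = 188
  ADD R5, R4  → R5 = 44 + 188 = 232
Final: R5 = 232

232


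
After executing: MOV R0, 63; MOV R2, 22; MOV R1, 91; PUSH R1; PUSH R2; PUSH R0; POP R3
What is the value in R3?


Stack trace (top is rightmost):
  MOV R0, 63  → R0 = 63
  MOV R2, 22  → R2 = 22
  MOV R1, 91  → R1 = 91
  PUSH R1  → stack: [91]
  PUSH R2  → stack: [91, 22]
  PUSH R0  → stack: [91, 22, 63]
  POP R3  → R3 = 63, stack: [91, 22]
Final: R3 = 63

63


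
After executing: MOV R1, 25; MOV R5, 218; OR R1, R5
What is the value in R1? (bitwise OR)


Register state trace:
  MOV R1, 25  → R1 = 25 (0b00011001)
  MOV R5, 218  → R5 = 218 (0b11011010)
  OR R1, R5   → R1 = 25 OR 218 = 219 (0b11011011)
Final: R1 = 219

219


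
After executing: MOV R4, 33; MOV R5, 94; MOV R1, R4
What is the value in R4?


Register state trace:
  MOV R4, 33  → R4 = 33
  MOV R5, 94  → R5 = 94
  MOV R1, R4  → R1 = 33
Final: R4 = 33

33


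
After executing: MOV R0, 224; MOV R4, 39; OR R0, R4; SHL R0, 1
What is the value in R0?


Register state trace:
  MOV R0, 224  → R0 = 224 (0b11100000)
  MOV R4, 39  → R4 = 39 (0b00100111)
  OR R0, R4  → R0 = 224 OR 39 = 231 (0b11100111)
  SHL R0, 1  → R0 = 231 << 1 = 462
Final: R0 = 462

462


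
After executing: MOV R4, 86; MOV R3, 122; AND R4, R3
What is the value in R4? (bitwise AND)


Register state trace:
  MOV R4, 86  → R4 = 86 (0b01010110)
  MOV R3, 122  → R3 = 122 (0b01111010)
  AND R4, R3  → R4 = 86 AND 122 = 82 (0b01010010)
Final: R4 = 82

82


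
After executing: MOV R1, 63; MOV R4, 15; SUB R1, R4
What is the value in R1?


Register state trace:
  MOV R1, 63  → R1 = 63
  MOV R4, 15  → R4 = 15
  SUB R1, R4  → R1 = 63 - 15 = 48
Final: R1 = 48

48


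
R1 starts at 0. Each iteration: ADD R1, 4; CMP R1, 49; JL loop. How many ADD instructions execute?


Loop trace (R1 starts at 0, target 49, step 4):
  ADD #1: R1 = 0 + 4 = 4  → 4 < 49, loop
  ADD #2: R1 = 4 + 4 = 8  → 8 < 49, loop
  ADD #3: R1 = 8 + 4 = 12  → 12 < 49, loop
  ADD #4: R1 = 12 + 4 = 16  → 16 < 49, loop
  ADD #5: R1 = 16 + 4 = 20  → 20 < 49, loop
  ADD #6: R1 = 20 + 4 = 24  → 24 < 49, loop
  ADD #7: R1 = 24 + 4 = 28  → 28 < 49, loop
  ADD #8: R1 = 28 + 4 = 32  → 32 < 49, loop
  ADD #9: R1 = 32 + 4 = 36  → 36 < 49, loop
  ADD #10: R1 = 36 + 4 = 40  → 40 < 49, loop
  ADD #11: R1 = 40 + 4 = 44  → 44 < 49, loop
  ADD #12: R1 = 44 + 4 = 48  → 48 < 49, loop
  ADD #13: R1 = 48 + 4 = 52  → 52 >= 49, exit
Total ADD instructions: 13

13


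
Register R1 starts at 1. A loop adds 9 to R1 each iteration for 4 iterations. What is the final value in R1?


Starting value: R1 = 1
  Iter 1: R1 = 1 + 9 = 10
  Iter 2: R1 = 10 + 9 = 19
  Iter 3: R1 = 19 + 9 = 28
  Iter 4: R1 = 28 + 9 = 37
Final: R1 = 37

37


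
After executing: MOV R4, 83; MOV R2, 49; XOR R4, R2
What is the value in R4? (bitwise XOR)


Register state trace:
  MOV R4, 83  → R4 = 83 (0b01010011)
  MOV R2, 49  → R2 = 49 (0b00110001)
  XOR R4, R2  → R4 = 83 XOR 49 = 98 (0b01100010)
Final: R4 = 98

98


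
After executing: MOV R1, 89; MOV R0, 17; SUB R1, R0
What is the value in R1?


Register state trace:
  MOV R1, 89  → R1 = 89
  MOV R0, 17  → R0 = 17
  SUB R1, R0  → R1 = 89 - 17 = 72
Final: R1 = 72

72


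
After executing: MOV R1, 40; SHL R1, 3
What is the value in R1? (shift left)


Register state trace:
  MOV R1, 40  → R1 = 40
  SHL R1, 3  → R1 = 40 << 3 = 40 * 2^3 = 320
Final: R1 = 320

320


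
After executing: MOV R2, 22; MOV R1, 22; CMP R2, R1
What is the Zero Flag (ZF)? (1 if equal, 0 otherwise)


Register state trace:
  MOV R2, 22  → R2 = 22
  MOV R1, 22  → R1 = 22
  CMP R2, R1  → computes 22 - 22 = 0
  Result is zero, so values are equal
ZF = 1

1


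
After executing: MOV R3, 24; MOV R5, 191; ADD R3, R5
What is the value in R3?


Register state trace:
  MOV R3, 24  → R3 = 24
  MOV R5, 191  → R5 = 191
  ADD R3, R5  → R3 = 24 + 191 = 215
Final: R3 = 215

215


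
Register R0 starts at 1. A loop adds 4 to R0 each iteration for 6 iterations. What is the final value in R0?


Starting value: R0 = 1
  Iter 1: R0 = 1 + 4 = 5
  Iter 2: R0 = 5 + 4 = 9
  Iter 3: R0 = 9 + 4 = 13
  Iter 4: R0 = 13 + 4 = 17
  Iter 5: R0 = 17 + 4 = 21
  Iter 6: R0 = 21 + 4 = 25
Final: R0 = 25

25


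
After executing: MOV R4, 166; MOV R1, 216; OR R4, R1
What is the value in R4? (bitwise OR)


Register state trace:
  MOV R4, 166  → R4 = 166 (0b10100110)
  MOV R1, 216  → R1 = 216 (0b11011000)
  OR R4, R1   → R4 = 166 OR 216 = 254 (0b11111110)
Final: R4 = 254

254


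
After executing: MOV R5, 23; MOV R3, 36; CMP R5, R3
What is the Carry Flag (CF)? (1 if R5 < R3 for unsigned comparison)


Register state trace:
  MOV R5, 23  → R5 = 23
  MOV R3, 36  → R3 = 36
  CMP R5, R3  → unsigned 23 - 36: borrow occurs
  23 < 36, so CF = 1
CF = 1

1


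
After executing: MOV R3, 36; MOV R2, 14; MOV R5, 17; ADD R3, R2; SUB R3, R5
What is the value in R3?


Register state trace:
  MOV R3, 36  → R3 = 36
  MOV R2, 14  → R2 = 14
  MOV R5, 17  → R5 = 17
  ADD R3, R2  → R3 = 36 + 14 = 50
  SUB R3, R5  → R3 = 50 - 17 = 33
Final: R3 = 33

33


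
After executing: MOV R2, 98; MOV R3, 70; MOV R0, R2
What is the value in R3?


Register state trace:
  MOV R2, 98  → R2 = 98
  MOV R3, 70  → R3 = 70
  MOV R0, R2  → R0 = 98
Final: R3 = 70

70


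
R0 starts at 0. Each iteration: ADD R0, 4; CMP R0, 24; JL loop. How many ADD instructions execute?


Loop trace (R0 starts at 0, target 24, step 4):
  ADD #1: R0 = 0 + 4 = 4  → 4 < 24, loop
  ADD #2: R0 = 4 + 4 = 8  → 8 < 24, loop
  ADD #3: R0 = 8 + 4 = 12  → 12 < 24, loop
  ADD #4: R0 = 12 + 4 = 16  → 16 < 24, loop
  ADD #5: R0 = 16 + 4 = 20  → 20 < 24, loop
  ADD #6: R0 = 20 + 4 = 24  → 24 >= 24, exit
Total ADD instructions: 6

6


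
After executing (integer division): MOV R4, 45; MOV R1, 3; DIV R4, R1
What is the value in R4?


Register state trace:
  MOV R4, 45  → R4 = 45
  MOV R1, 3  → R1 = 3
  DIV R4, R1  → R4 = 45 // 3 = 15
Final: R4 = 15

15


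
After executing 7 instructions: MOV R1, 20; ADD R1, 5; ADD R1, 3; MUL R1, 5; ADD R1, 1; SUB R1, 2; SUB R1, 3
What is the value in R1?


Register state trace:
  MOV R1, 20  → R1 = 20
  ADD R1, 5  → R1 = 20 + 5 = 25
  ADD R1, 3  → R1 = 25 + 3 = 28
  MUL R1, 5  → R1 = 28 * 5 = 140
  ADD R1, 1  → R1 = 140 + 1 = 141
  SUB R1, 2  → R1 = 141 - 2 = 139
  SUB R1, 3  → R1 = 139 - 3 = 136
Final: R1 = 136

136


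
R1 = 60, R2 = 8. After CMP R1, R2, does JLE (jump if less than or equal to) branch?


Trace:
  R1 = 60, R2 = 8
  CMP R1, R2  → compares 60 vs 8
  JLE checks: is 60 less than or equal to 8?
  60 > 8, so condition is false
Branch taken: No

No


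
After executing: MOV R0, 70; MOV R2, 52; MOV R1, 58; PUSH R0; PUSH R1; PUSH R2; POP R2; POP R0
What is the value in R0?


Stack trace (top is rightmost):
  MOV R0, 70  → R0 = 70
  MOV R2, 52  → R2 = 52
  MOV R1, 58  → R1 = 58
  PUSH R0  → stack: [70]
  PUSH R1  → stack: [70, 58]
  PUSH R2  → stack: [70, 58, 52]
  POP R2  → R2 = 52, stack: [70, 58]
  POP R0  → R0 = 58, stack: [70]
Final: R0 = 58

58


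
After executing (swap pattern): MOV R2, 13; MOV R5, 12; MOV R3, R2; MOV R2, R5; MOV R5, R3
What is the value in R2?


Register state trace (swap pattern):
  MOV R2, 13  → R2 = 13
  MOV R5, 12  → R5 = 12
  MOV R3, R2  → R3 = 13  (save R2)
  MOV R2, R5  → R2 = 12  (R2 gets R5's value)
  MOV R5, R3  → R5 = 13  (R5 gets saved value)
Final: R2 = 12

12


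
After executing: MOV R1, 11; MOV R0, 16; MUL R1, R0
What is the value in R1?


Register state trace:
  MOV R1, 11  → R1 = 11
  MOV R0, 16  → R0 = 16
  MUL R1, R0  → R1 = 11 * 16 = 176
Final: R1 = 176

176


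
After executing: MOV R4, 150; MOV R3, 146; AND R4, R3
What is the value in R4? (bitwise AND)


Register state trace:
  MOV R4, 150  → R4 = 150 (0b10010110)
  MOV R3, 146  → R3 = 146 (0b10010010)
  AND R4, R3  → R4 = 150 AND 146 = 146 (0b10010010)
Final: R4 = 146

146


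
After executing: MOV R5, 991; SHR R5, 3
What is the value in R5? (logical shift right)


Register state trace:
  MOV R5, 991  → R5 = 991
  SHR R5, 3  → R5 = 991 >> 3 = 991 // 2^3 = 123
Final: R5 = 123

123


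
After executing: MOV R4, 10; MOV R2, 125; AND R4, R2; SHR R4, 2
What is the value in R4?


Register state trace:
  MOV R4, 10  → R4 = 10 (0b00001010)
  MOV R2, 125  → R2 = 125 (0b01111101)
  AND R4, R2  → R4 = 10 AND 125 = 8 (0b00001000)
  SHR R4, 2  → R4 = 8 >> 2 = 2
Final: R4 = 2

2
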